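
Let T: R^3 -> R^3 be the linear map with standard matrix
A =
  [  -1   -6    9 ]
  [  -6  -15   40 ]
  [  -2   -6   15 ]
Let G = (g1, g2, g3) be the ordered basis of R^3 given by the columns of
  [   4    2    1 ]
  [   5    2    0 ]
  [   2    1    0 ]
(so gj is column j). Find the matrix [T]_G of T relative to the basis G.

Let P have columns g1, ..., g3. Then [T]_G = P^(-1) A P.
Here det P = 1, so P^(-1) is integer; computing A P first and then P^(-1)(A P) gives [[-3, 0, -2], [-2, -1, 2], [0, -3, 3]].

[[-3, 0, -2], [-2, -1, 2], [0, -3, 3]]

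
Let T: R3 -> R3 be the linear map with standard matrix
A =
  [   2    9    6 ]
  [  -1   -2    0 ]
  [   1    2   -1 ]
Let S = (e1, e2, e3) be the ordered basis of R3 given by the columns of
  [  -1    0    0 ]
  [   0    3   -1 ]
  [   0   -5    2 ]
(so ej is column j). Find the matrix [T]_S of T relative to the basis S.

[[2, 3, -3], [1, -1, 0], [2, 3, -2]]

The j-th column of [T]_S is [T(ej)]_S.
T(e1) = A e1 = (-2, 1, -1) = 2e1 + e2 + 2e3, so column 1 is (2, 1, 2).
Repeating for e2, e3 and assembling the columns gives [[2, 3, -3], [1, -1, 0], [2, 3, -2]].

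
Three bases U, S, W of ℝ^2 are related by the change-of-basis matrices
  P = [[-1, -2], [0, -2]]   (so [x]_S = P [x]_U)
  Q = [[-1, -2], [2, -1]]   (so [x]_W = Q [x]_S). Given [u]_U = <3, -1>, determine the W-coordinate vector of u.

<-3, -4>

Apply P to get S-coordinates <-1, 2>, then Q to get W-coordinates.
The result is [u]_W = <-3, -4>.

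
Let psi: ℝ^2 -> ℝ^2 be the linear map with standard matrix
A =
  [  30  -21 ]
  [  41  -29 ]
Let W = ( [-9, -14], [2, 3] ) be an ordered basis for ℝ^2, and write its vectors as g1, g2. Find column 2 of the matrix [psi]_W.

Column 2 of [psi]_W is the W-coordinate vector of psi(g2).
In standard coordinates psi(g2) = A g2 = [-3, -5].
Converting to W: [-3, -5] = g1 + 3g2, so the coordinate vector is [1, 3].

[1, 3]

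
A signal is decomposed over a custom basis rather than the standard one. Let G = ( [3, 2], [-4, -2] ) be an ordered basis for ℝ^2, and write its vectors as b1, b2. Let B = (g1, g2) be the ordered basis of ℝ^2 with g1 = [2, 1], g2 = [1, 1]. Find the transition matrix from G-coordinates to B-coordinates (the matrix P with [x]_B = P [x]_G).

[[1, -2], [1, 0]]

Column j of P is [bj]_B, since P maps G-coordinates to B-coordinates.
Expressing b1 in B: b1 = g1 + g2, so column 1 of P is [1, 1].
Doing the same for each bj gives P = [[1, -2], [1, 0]].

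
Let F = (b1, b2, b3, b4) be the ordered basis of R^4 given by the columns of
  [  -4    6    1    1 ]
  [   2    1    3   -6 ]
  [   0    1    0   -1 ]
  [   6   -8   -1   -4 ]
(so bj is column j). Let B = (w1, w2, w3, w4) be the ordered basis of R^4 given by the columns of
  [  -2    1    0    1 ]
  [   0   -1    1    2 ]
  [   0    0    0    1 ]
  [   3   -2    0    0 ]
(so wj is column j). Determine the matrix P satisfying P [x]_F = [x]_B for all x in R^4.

[[2, -2, -1, 0], [0, 1, -1, 2], [2, 0, 2, -2], [0, 1, 0, -1]]

Let M have columns bj and N have columns wj. Then for every x, N [x]_B = x = M [x]_F, so P = N^(-1) M.
Since det N = 1, N^(-1) has integer entries; multiplying gives P = [[2, -2, -1, 0], [0, 1, -1, 2], [2, 0, 2, -2], [0, 1, 0, -1]].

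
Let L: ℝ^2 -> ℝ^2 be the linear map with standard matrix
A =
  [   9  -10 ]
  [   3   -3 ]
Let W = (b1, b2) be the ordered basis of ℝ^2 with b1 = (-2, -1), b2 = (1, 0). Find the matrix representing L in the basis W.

[[3, -3], [-2, 3]]

The j-th column of [L]_W is [L(bj)]_W.
L(b1) = A b1 = (-8, -3) = 3b1 - 2b2, so column 1 is (3, -2).
Repeating for b2 and assembling the columns gives [[3, -3], [-2, 3]].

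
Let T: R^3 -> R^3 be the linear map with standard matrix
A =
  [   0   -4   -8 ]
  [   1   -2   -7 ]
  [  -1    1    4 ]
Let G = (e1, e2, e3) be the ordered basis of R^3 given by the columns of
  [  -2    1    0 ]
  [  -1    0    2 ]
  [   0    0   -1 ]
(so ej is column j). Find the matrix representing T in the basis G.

[[-2, 1, 1], [0, 2, 2], [-1, 1, 2]]

The j-th column of [T]_G is [T(ej)]_G.
T(e1) = A e1 = <4, 0, 1> = -2e1 + 0·e2 - e3, so column 1 is <-2, 0, -1>.
Repeating for e2, e3 and assembling the columns gives [[-2, 1, 1], [0, 2, 2], [-1, 1, 2]].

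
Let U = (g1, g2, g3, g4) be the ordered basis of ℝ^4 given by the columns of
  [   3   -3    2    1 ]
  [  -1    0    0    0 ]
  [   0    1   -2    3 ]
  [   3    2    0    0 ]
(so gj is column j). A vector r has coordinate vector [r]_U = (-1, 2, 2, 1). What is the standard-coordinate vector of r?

By definition r = -g1 + 2g2 + 2g3 + g4.
Summing componentwise gives (-4, 1, 1, 1).

(-4, 1, 1, 1)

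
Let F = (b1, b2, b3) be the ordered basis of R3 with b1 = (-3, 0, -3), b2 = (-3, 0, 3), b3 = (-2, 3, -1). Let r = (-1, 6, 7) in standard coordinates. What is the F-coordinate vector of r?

[r]_F is the unique c with M c = r, where M has columns b1, ..., b3.
Row-reducing the augmented matrix [M | r] gives c = (-2, 1, 2).
Check: -2b1 + b2 + 2b3 = (-1, 6, 7).

(-2, 1, 2)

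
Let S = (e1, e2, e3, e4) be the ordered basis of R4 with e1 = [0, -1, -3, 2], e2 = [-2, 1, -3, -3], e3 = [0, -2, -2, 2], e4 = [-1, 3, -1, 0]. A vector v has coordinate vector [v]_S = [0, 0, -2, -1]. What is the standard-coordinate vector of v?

v = M [v]_S, where M has columns e1, ..., e4.
Carrying out the matrix-vector product, v = [1, 1, 5, -4].

[1, 1, 5, -4]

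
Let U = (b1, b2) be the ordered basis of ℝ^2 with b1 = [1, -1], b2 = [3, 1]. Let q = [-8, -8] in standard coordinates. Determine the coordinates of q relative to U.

[4, -4]

[q]_U is the unique c with M c = q, where M has columns b1, b2.
System: c_1 + 3c_2 = -8, -c_1 + c_2 = -8; solving gives c_1 = 4, c_2 = -4.
Check: 4b1 - 4b2 = [-8, -8].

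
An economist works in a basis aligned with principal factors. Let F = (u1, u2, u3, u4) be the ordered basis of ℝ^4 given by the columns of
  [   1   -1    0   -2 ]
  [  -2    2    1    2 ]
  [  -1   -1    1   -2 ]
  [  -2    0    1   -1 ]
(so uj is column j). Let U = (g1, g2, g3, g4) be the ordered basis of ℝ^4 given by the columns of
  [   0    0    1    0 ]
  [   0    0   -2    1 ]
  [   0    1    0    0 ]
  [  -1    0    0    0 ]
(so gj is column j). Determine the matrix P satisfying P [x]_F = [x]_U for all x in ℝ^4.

Let M have columns uj and N have columns gj. Then for every x, N [x]_U = x = M [x]_F, so P = N^(-1) M.
Since det N = 1, N^(-1) has integer entries; multiplying gives P = [[2, 0, -1, 1], [-1, -1, 1, -2], [1, -1, 0, -2], [0, 0, 1, -2]].

[[2, 0, -1, 1], [-1, -1, 1, -2], [1, -1, 0, -2], [0, 0, 1, -2]]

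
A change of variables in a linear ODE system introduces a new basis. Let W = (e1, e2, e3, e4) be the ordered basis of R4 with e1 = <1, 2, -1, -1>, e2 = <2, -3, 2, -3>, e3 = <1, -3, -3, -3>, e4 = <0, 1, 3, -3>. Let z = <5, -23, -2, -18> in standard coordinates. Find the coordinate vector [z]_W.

Write z = c_1 e1 + ... + c_4 e4 and solve for the c_i.
Row-reducing the augmented matrix [M | z] gives c = (-3, 2, 4, 1).
Check: -3e1 + 2e2 + 4e3 + e4 = <5, -23, -2, -18>.

<-3, 2, 4, 1>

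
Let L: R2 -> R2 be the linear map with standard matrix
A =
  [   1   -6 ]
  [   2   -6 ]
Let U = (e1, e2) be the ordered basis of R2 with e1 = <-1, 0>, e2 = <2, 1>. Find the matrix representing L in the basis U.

Let P have columns e1, e2. Then [L]_U = P^(-1) A P.
Here det P = -1, so P^(-1) is integer; computing A P first and then P^(-1)(A P) gives [[-3, 0], [-2, -2]].

[[-3, 0], [-2, -2]]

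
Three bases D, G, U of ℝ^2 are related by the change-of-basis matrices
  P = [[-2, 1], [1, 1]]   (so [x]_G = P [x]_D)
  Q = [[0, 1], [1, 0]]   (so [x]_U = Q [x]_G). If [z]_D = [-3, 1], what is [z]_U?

Composing the changes, [z]_U = Q P [z]_D.
Q P = [[1, 1], [-2, 1]]; applying this to [-3, 1] gives [-2, 7].

[-2, 7]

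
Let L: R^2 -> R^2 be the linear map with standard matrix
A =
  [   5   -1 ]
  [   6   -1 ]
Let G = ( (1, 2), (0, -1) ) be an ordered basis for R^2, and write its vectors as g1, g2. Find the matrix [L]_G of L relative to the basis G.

Let P have columns g1, g2. Then [L]_G = P^(-1) A P.
Here det P = -1, so P^(-1) is integer; computing A P first and then P^(-1)(A P) gives [[3, 1], [2, 1]].

[[3, 1], [2, 1]]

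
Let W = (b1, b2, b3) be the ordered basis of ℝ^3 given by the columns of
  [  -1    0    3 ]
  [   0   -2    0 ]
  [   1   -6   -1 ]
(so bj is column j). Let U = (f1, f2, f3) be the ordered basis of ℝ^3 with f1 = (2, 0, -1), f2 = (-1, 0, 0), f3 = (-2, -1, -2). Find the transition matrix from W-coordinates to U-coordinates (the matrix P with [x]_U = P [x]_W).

[[-1, 2, 1], [-1, 0, -1], [0, 2, 0]]

Take x = bj: its W-coordinates are the j-th standard unit vector, so P e_j — column j of P — equals [bj]_U.
b1 = -f1 - f2 + 0·f3, giving column 1 = (-1, -1, 0); repeating for each j gives P = [[-1, 2, 1], [-1, 0, -1], [0, 2, 0]].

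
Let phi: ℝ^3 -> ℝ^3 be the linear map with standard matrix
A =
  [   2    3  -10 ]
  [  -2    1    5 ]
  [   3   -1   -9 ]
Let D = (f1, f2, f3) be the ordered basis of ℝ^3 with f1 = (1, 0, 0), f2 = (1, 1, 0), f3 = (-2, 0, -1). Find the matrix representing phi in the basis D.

The j-th column of [phi]_D is [phi(fj)]_D.
phi(f1) = A f1 = (2, -2, 3) = -2f1 - 2f2 - 3f3, so column 1 is (-2, -2, -3).
Repeating for f2, f3 and assembling the columns gives [[-2, 2, 1], [-2, -1, -1], [-3, -2, -3]].

[[-2, 2, 1], [-2, -1, -1], [-3, -2, -3]]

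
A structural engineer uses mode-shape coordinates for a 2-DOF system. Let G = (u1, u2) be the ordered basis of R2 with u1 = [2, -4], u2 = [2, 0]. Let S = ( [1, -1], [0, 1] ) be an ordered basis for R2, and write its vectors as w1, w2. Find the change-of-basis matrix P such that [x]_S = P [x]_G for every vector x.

Let M have columns uj and N have columns wj. Then for every x, N [x]_S = x = M [x]_G, so P = N^(-1) M.
Since det N = 1, N^(-1) has integer entries; multiplying gives P = [[2, 2], [-2, 2]].

[[2, 2], [-2, 2]]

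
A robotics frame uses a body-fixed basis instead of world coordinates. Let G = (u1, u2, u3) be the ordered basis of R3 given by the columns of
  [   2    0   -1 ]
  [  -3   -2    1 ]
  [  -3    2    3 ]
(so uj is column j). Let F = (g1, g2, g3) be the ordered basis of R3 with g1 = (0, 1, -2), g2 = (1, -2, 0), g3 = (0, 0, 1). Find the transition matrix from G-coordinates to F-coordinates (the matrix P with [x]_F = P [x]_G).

Take x = uj: its G-coordinates are the j-th standard unit vector, so P e_j — column j of P — equals [uj]_F.
u1 = g1 + 2g2 - g3, giving column 1 = (1, 2, -1); repeating for each j gives P = [[1, -2, -1], [2, 0, -1], [-1, -2, 1]].

[[1, -2, -1], [2, 0, -1], [-1, -2, 1]]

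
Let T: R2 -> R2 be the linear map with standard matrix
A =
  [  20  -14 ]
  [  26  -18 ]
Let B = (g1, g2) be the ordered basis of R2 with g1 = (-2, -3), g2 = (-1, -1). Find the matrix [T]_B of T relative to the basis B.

With P the matrix whose columns are g1, g2, [T]_B = P^(-1) A P.
Column by column: T(g1) = A g1 = (2, 2); its B-coordinates (0, -2) give column 1.
Continuing for each basis vector yields [T]_B = [[0, 2], [-2, 2]].

[[0, 2], [-2, 2]]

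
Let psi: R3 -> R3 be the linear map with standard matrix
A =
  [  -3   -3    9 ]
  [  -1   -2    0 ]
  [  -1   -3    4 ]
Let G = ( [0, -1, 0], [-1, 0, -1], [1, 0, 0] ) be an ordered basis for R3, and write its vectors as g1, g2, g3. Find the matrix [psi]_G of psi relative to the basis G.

With P the matrix whose columns are g1, ..., g3, [psi]_G = P^(-1) A P.
Column by column: psi(g1) = A g1 = [3, 2, 3]; its G-coordinates [-2, -3, 0] give column 1.
Continuing for each basis vector yields [psi]_G = [[-2, -1, 1], [-3, 3, 1], [0, -3, -2]].

[[-2, -1, 1], [-3, 3, 1], [0, -3, -2]]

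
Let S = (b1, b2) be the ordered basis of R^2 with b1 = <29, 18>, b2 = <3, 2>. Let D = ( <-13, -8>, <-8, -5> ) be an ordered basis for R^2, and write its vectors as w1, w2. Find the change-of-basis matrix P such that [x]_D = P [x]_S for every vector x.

Column j of P is [bj]_D, since P maps S-coordinates to D-coordinates.
Expressing b1 in D: b1 = -w1 - 2w2, so column 1 of P is <-1, -2>.
Doing the same for each bj gives P = [[-1, 1], [-2, -2]].

[[-1, 1], [-2, -2]]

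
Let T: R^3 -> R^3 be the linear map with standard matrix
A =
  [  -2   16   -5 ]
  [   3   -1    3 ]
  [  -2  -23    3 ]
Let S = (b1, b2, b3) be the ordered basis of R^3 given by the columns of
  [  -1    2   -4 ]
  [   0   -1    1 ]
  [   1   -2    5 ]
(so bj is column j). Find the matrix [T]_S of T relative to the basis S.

The j-th column of [T]_S is [T(bj)]_S.
T(b1) = A b1 = (-3, 0, 5) = -b1 + 2b2 + 2b3, so column 1 is (-1, 2, 2).
Repeating for b2, b3 and assembling the columns gives [[-1, 2, -1], [2, 2, -3], [2, 3, -1]].

[[-1, 2, -1], [2, 2, -3], [2, 3, -1]]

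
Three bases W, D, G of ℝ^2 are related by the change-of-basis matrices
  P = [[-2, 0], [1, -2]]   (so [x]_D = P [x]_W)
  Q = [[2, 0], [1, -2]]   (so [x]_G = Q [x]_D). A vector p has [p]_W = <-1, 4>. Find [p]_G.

First [p]_D = P [p]_W = <2, -9>.
Then [p]_G = Q [p]_D = <4, 20>.

<4, 20>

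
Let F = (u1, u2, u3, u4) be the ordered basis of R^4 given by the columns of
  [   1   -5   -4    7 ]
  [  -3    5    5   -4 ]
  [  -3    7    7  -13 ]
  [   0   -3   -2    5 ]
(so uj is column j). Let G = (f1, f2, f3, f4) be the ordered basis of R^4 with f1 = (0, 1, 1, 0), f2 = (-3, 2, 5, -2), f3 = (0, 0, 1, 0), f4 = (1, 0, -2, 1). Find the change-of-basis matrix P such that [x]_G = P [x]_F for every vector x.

[[-1, 1, 1, 0], [-1, 2, 2, -2], [-1, -2, 0, -1], [-2, 1, 2, 1]]

Column j of P is [uj]_G, since P maps F-coordinates to G-coordinates.
Expressing u1 in G: u1 = -f1 - f2 - f3 - 2f4, so column 1 of P is (-1, -1, -1, -2).
Doing the same for each uj gives P = [[-1, 1, 1, 0], [-1, 2, 2, -2], [-1, -2, 0, -1], [-2, 1, 2, 1]].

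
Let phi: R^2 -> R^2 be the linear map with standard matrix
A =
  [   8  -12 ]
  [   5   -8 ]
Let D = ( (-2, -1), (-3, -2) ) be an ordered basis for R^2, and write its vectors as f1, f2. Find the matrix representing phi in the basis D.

The j-th column of [phi]_D is [phi(fj)]_D.
phi(f1) = A f1 = (-4, -2) = 2f1 + 0·f2, so column 1 is (2, 0).
Repeating for f2 and assembling the columns gives [[2, 3], [0, -2]].

[[2, 3], [0, -2]]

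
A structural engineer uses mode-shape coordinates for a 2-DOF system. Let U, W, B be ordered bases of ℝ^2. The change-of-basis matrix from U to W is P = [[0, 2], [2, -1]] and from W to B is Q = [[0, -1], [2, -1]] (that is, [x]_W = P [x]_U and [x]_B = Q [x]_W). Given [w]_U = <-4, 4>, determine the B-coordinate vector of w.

<12, 28>

Apply P to get W-coordinates <8, -12>, then Q to get B-coordinates.
The result is [w]_B = <12, 28>.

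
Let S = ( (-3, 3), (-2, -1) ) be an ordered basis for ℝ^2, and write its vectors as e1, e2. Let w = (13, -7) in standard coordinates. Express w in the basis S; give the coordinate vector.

Write w = c_1 e1 + c_2 e2 and solve for the c_i.
System: -3c_1 - 2c_2 = 13, 3c_1 - c_2 = -7; solving gives c_1 = -3, c_2 = -2.
Check: -3e1 - 2e2 = (13, -7).

(-3, -2)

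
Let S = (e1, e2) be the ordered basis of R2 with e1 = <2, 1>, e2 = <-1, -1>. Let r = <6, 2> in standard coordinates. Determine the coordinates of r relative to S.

<4, 2>

Write r = c_1 e1 + c_2 e2 and solve for the c_i.
System: 2c_1 - c_2 = 6, c_1 - c_2 = 2; solving gives c_1 = 4, c_2 = 2.
Check: 4e1 + 2e2 = <6, 2>.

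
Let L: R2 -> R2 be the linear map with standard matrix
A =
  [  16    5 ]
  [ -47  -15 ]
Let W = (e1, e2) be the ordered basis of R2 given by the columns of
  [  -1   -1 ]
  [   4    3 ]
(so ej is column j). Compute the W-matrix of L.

Let P have columns e1, e2. Then [L]_W = P^(-1) A P.
Here det P = 1, so P^(-1) is integer; computing A P first and then P^(-1)(A P) gives [[-1, -1], [-3, 2]].

[[-1, -1], [-3, 2]]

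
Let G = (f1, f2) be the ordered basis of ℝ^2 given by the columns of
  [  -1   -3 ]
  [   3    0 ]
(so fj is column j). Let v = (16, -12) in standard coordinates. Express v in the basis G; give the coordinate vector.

(-4, -4)

Write v = c_1 f1 + c_2 f2 and solve for the c_i.
System: -c_1 - 3c_2 = 16, 3c_1 + 0c_2 = -12; solving gives c_1 = -4, c_2 = -4.
Check: -4f1 - 4f2 = (16, -12).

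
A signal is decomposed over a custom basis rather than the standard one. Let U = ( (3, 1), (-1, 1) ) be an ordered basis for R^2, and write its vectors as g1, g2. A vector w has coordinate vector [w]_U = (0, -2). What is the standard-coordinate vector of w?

(2, -2)

The coordinates say w = 0·g1 - 2g2; adding the scaled basis vectors gives (2, -2).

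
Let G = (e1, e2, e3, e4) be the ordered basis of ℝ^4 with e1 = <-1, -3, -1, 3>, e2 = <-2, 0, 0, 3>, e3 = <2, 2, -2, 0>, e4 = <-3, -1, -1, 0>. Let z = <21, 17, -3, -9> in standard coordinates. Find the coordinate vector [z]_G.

<-2, -1, 4, -3>

Write z = c_1 e1 + ... + c_4 e4 and solve for the c_i.
Solving this 4x4 system gives c = (-2, -1, 4, -3).
Check: -2e1 - e2 + 4e3 - 3e4 = <21, 17, -3, -9>.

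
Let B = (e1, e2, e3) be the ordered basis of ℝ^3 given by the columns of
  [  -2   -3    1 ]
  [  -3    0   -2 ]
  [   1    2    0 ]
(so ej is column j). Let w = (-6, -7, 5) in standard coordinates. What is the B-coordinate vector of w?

(1, 2, 2)

[w]_B is the unique c with M c = w, where M has columns e1, ..., e3.
Gaussian elimination on [M | w] yields c = (1, 2, 2).
Check: e1 + 2e2 + 2e3 = (-6, -7, 5).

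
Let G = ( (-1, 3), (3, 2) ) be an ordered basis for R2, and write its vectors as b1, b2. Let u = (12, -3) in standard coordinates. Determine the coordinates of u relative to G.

[u]_G is the unique c with M c = u, where M has columns b1, b2.
System: -c_1 + 3c_2 = 12, 3c_1 + 2c_2 = -3; solving gives c_1 = -3, c_2 = 3.
Check: -3b1 + 3b2 = (12, -3).

(-3, 3)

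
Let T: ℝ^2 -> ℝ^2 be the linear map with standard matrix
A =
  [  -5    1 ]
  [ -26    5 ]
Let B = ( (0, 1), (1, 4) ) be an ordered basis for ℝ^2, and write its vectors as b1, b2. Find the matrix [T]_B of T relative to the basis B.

Let P have columns b1, b2. Then [T]_B = P^(-1) A P.
Here det P = -1, so P^(-1) is integer; computing A P first and then P^(-1)(A P) gives [[1, -2], [1, -1]].

[[1, -2], [1, -1]]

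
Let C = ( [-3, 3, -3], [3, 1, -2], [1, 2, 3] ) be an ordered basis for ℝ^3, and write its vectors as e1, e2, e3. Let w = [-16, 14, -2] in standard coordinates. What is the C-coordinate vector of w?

[w]_C is the unique c with M c = w, where M has columns e1, ..., e3.
Solving this 3x3 system gives c = (4, -2, 2).
Check: 4e1 - 2e2 + 2e3 = [-16, 14, -2].

[4, -2, 2]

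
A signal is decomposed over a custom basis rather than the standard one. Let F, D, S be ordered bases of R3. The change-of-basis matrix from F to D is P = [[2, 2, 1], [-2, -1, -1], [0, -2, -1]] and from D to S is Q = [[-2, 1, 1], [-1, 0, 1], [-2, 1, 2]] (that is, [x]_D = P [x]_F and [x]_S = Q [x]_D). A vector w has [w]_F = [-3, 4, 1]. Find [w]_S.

Composing the changes, [w]_S = Q P [w]_F.
Q P = [[-6, -7, -4], [-2, -4, -2], [-6, -9, -5]]; applying this to [-3, 4, 1] gives [-14, -12, -23].

[-14, -12, -23]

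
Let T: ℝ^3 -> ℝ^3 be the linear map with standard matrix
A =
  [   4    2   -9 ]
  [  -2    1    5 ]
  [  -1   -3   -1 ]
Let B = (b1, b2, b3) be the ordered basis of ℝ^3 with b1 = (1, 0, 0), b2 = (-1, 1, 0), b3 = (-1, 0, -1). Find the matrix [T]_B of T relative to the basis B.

With P the matrix whose columns are b1, ..., b3, [T]_B = P^(-1) A P.
Column by column: T(b1) = A b1 = (4, -2, -1); its B-coordinates (3, -2, 1) give column 1.
Continuing for each basis vector yields [T]_B = [[3, 3, 0], [-2, 3, -3], [1, 2, -2]].

[[3, 3, 0], [-2, 3, -3], [1, 2, -2]]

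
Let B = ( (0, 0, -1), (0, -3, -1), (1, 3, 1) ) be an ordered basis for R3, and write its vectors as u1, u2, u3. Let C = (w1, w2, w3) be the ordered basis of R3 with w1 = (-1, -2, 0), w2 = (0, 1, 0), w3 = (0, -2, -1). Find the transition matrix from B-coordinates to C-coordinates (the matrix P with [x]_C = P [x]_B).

Take x = uj: its B-coordinates are the j-th standard unit vector, so P e_j — column j of P — equals [uj]_C.
u1 = 0·w1 + 2w2 + w3, giving column 1 = (0, 2, 1); repeating for each j gives P = [[0, 0, -1], [2, -1, -1], [1, 1, -1]].

[[0, 0, -1], [2, -1, -1], [1, 1, -1]]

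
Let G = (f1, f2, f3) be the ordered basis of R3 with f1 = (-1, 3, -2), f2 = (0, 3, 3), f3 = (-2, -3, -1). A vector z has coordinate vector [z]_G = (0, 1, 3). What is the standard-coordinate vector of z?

By definition z = 0·f1 + f2 + 3f3.
Summing componentwise gives (-6, -6, 0).

(-6, -6, 0)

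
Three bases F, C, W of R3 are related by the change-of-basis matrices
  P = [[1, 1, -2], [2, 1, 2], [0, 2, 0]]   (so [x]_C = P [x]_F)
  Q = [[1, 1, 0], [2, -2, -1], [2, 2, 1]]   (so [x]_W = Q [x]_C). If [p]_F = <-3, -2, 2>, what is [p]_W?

<-13, -6, -30>

Composing the changes, [p]_W = Q P [p]_F.
Q P = [[3, 2, 0], [-2, -2, -8], [6, 6, 0]]; applying this to <-3, -2, 2> gives <-13, -6, -30>.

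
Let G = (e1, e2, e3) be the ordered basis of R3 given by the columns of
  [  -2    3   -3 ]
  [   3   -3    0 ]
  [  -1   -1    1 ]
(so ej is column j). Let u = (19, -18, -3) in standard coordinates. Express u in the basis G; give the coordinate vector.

[u]_G is the unique c with M c = u, where M has columns e1, ..., e3.
Gaussian elimination on [M | u] yields c = (-2, 4, -1).
Check: -2e1 + 4e2 - e3 = (19, -18, -3).

(-2, 4, -1)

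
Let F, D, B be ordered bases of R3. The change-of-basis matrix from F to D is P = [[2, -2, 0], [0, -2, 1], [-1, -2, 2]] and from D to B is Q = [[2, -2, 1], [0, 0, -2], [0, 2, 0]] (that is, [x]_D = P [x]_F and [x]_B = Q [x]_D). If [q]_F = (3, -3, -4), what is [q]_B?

(15, 10, 4)

First [q]_D = P [q]_F = (12, 2, -5).
Then [q]_B = Q [q]_D = (15, 10, 4).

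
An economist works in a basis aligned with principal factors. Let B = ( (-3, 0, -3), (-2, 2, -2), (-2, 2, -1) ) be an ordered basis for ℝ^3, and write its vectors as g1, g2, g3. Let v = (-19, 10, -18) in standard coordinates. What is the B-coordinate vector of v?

[v]_B is the unique c with M c = v, where M has columns g1, ..., g3.
Gaussian elimination on [M | v] yields c = (3, 4, 1).
Check: 3g1 + 4g2 + g3 = (-19, 10, -18).

(3, 4, 1)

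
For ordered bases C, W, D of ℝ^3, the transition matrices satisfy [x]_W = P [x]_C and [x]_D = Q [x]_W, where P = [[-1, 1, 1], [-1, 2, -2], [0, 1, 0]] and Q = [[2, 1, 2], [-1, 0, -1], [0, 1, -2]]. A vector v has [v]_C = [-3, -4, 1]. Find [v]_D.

[-15, 4, 1]

Apply P to get W-coordinates [0, -7, -4], then Q to get D-coordinates.
The result is [v]_D = [-15, 4, 1].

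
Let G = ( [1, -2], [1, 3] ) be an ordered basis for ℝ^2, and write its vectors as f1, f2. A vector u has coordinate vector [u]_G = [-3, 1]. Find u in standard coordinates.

[-2, 9]

The coordinates say u = -3f1 + f2; adding the scaled basis vectors gives [-2, 9].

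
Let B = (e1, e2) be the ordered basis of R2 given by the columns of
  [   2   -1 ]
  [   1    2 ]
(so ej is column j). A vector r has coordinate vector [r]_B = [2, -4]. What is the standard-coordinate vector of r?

By definition r = 2e1 - 4e2.
Summing componentwise gives [8, -6].

[8, -6]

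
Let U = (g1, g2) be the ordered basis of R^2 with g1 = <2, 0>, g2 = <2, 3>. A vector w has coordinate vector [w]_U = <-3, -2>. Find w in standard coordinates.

<-10, -6>

By definition w = -3g1 - 2g2.
Summing componentwise gives <-10, -6>.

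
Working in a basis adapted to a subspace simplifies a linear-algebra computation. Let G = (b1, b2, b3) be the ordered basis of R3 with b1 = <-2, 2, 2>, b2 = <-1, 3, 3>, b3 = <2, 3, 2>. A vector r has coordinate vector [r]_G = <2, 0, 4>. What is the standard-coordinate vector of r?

<4, 16, 12>

r = M [r]_G, where M has columns b1, ..., b3.
Carrying out the matrix-vector product, r = <4, 16, 12>.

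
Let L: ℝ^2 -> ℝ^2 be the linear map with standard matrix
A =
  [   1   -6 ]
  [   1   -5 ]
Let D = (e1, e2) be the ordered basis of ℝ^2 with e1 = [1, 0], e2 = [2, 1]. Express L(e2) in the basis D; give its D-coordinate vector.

Compute L(e2) = A e2 = [-4, -3] in standard coordinates.
Then write this in D-coordinates: solve for y in y_1 e1 + y_2 e2 = [-4, -3].
This gives y = [2, -3], which is column 2 of [L]_D.

[2, -3]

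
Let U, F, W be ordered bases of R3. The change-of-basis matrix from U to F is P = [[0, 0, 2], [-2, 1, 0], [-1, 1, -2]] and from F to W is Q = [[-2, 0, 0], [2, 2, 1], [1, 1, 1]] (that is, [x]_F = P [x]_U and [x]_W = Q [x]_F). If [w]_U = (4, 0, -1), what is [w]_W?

(4, -22, -12)

Apply P to get F-coordinates (-2, -8, -2), then Q to get W-coordinates.
The result is [w]_W = (4, -22, -12).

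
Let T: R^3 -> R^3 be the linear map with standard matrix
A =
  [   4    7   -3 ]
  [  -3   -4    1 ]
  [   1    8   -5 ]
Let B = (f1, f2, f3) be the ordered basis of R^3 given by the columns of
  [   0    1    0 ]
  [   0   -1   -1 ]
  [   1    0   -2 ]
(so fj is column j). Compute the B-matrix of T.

With P the matrix whose columns are f1, ..., f3, [T]_B = P^(-1) A P.
Column by column: T(f1) = A f1 = [-3, 1, -5]; its B-coordinates [-1, -3, 2] give column 1.
Continuing for each basis vector yields [T]_B = [[-1, -3, 0], [-3, -3, -1], [2, 2, -1]].

[[-1, -3, 0], [-3, -3, -1], [2, 2, -1]]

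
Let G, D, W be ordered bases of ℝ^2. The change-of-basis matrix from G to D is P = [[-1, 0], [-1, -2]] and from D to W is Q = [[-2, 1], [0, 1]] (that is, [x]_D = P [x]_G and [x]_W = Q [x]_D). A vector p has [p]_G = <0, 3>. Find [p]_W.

Composing the changes, [p]_W = Q P [p]_G.
Q P = [[1, -2], [-1, -2]]; applying this to <0, 3> gives <-6, -6>.

<-6, -6>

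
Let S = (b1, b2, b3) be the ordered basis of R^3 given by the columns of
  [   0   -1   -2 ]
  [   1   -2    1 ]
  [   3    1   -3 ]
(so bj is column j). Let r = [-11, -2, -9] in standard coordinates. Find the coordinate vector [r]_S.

Write r = c_1 b1 + ... + c_3 b3 and solve for the c_i.
Row-reducing the augmented matrix [M | r] gives c = (0, 3, 4).
Check: 0·b1 + 3b2 + 4b3 = [-11, -2, -9].

[0, 3, 4]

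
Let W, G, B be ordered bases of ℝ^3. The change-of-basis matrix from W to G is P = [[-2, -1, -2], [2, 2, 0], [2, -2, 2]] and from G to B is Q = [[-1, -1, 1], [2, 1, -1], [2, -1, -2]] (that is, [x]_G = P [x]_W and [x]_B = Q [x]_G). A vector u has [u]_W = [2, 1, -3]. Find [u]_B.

[-11, 12, 4]

First [u]_G = P [u]_W = [1, 6, -4].
Then [u]_B = Q [u]_G = [-11, 12, 4].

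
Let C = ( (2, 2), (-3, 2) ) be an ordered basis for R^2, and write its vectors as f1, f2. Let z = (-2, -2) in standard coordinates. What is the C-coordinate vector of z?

(-1, 0)

[z]_C is the unique c with M c = z, where M has columns f1, f2.
System: 2c_1 - 3c_2 = -2, 2c_1 + 2c_2 = -2; solving gives c_1 = -1, c_2 = 0.
Check: -f1 + 0·f2 = (-2, -2).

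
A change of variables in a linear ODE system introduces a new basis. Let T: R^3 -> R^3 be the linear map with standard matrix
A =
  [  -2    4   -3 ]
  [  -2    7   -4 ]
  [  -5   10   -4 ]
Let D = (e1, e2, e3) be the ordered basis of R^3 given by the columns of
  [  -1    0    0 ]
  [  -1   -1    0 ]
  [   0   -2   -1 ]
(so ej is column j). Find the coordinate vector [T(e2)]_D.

Column 2 of [T]_D is the D-coordinate vector of T(e2).
In standard coordinates T(e2) = A e2 = (2, 1, -2).
Converting to D: (2, 1, -2) = -2e1 + e2 + 0·e3, so the coordinate vector is (-2, 1, 0).

(-2, 1, 0)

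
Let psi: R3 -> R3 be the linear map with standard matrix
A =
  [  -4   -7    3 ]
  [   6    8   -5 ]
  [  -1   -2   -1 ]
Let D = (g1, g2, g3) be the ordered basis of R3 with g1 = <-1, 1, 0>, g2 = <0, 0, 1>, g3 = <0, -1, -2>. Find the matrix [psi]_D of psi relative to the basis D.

The j-th column of [psi]_D is [psi(gj)]_D.
psi(g1) = A g1 = <-3, 2, -1> = 3g1 + g2 + g3, so column 1 is <3, 1, 1>.
Repeating for g2, g3 and assembling the columns gives [[3, -3, -1], [1, 3, -2], [1, 2, -3]].

[[3, -3, -1], [1, 3, -2], [1, 2, -3]]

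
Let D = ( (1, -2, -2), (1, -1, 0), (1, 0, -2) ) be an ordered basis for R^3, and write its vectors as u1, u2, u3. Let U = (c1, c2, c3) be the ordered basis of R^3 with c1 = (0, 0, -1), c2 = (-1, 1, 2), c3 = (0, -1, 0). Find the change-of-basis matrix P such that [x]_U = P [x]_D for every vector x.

Let M have columns uj and N have columns cj. Then for every x, N [x]_U = x = M [x]_D, so P = N^(-1) M.
Since det N = -1, N^(-1) has integer entries; multiplying gives P = [[0, -2, 0], [-1, -1, -1], [1, 0, -1]].

[[0, -2, 0], [-1, -1, -1], [1, 0, -1]]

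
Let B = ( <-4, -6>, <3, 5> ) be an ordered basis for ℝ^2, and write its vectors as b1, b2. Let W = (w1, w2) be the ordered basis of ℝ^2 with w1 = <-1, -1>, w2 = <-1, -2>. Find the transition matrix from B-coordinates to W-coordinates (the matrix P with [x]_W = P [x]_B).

Take x = bj: its B-coordinates are the j-th standard unit vector, so P e_j — column j of P — equals [bj]_W.
b1 = 2w1 + 2w2, giving column 1 = <2, 2>; repeating for each j gives P = [[2, -1], [2, -2]].

[[2, -1], [2, -2]]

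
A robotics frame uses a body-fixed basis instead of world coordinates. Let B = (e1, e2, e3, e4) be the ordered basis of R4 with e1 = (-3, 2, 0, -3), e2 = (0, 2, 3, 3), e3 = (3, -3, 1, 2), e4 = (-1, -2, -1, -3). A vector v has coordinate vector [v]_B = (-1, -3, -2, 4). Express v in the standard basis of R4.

(-7, -10, -15, -22)

The coordinates say v = -e1 - 3e2 - 2e3 + 4e4; adding the scaled basis vectors gives (-7, -10, -15, -22).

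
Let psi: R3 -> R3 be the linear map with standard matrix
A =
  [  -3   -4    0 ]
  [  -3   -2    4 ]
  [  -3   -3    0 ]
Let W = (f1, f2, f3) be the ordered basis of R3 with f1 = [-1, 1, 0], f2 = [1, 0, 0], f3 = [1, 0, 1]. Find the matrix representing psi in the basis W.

With P the matrix whose columns are f1, ..., f3, [psi]_W = P^(-1) A P.
Column by column: psi(f1) = A f1 = [-1, 1, 0]; its W-coordinates [1, 0, 0] give column 1.
Continuing for each basis vector yields [psi]_W = [[1, -3, 1], [0, -3, 1], [0, -3, -3]].

[[1, -3, 1], [0, -3, 1], [0, -3, -3]]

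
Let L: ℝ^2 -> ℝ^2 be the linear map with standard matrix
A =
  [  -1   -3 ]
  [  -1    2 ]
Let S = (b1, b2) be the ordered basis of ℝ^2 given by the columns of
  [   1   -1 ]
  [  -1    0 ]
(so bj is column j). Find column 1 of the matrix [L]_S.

(3, 1)

Compute L(b1) = A b1 = (2, -3) in standard coordinates.
Then write this in S-coordinates: solve for y in y_1 b1 + y_2 b2 = (2, -3).
This gives y = (3, 1), which is column 1 of [L]_S.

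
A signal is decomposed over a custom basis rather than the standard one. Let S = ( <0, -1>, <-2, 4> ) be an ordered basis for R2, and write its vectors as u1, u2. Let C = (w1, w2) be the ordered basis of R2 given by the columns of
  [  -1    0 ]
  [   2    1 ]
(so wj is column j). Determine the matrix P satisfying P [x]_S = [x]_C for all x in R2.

Column j of P is [uj]_C, since P maps S-coordinates to C-coordinates.
Expressing u1 in C: u1 = 0·w1 - w2, so column 1 of P is <0, -1>.
Doing the same for each uj gives P = [[0, 2], [-1, 0]].

[[0, 2], [-1, 0]]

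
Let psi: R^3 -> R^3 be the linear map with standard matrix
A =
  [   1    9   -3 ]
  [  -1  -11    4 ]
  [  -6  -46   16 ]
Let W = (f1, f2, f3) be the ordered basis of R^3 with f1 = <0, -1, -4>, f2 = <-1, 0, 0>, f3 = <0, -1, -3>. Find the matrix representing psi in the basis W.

[[3, -3, -1], [-3, 1, 0], [2, 2, 2]]

The j-th column of [psi]_W is [psi(fj)]_W.
psi(f1) = A f1 = <3, -5, -18> = 3f1 - 3f2 + 2f3, so column 1 is <3, -3, 2>.
Repeating for f2, f3 and assembling the columns gives [[3, -3, -1], [-3, 1, 0], [2, 2, 2]].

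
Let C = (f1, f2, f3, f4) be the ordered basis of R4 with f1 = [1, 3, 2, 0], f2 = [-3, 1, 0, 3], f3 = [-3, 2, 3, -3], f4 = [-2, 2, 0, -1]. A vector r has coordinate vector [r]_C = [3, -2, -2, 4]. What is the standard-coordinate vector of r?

By definition r = 3f1 - 2f2 - 2f3 + 4f4.
Summing componentwise gives [7, 11, 0, -4].

[7, 11, 0, -4]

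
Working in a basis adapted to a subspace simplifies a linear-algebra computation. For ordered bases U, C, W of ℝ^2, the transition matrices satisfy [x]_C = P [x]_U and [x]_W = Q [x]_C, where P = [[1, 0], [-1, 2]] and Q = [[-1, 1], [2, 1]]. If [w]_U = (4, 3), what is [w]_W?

Apply P to get C-coordinates (4, 2), then Q to get W-coordinates.
The result is [w]_W = (-2, 10).

(-2, 10)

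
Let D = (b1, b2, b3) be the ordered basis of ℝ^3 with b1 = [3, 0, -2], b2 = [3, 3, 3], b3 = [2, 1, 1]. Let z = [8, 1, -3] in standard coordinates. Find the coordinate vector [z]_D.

[2, 0, 1]

Write z = c_1 b1 + ... + c_3 b3 and solve for the c_i.
Solving this 3x3 system gives c = (2, 0, 1).
Check: 2b1 + 0·b2 + b3 = [8, 1, -3].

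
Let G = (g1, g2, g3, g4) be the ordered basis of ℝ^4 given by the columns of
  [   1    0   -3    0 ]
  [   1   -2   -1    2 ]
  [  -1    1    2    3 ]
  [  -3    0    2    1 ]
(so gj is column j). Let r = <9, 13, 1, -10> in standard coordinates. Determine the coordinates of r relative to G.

[r]_G is the unique c with M c = r, where M has columns g1, ..., g4.
Gaussian elimination on [M | r] yields c = (3, -1, -2, 3).
Check: 3g1 - g2 - 2g3 + 3g4 = <9, 13, 1, -10>.

<3, -1, -2, 3>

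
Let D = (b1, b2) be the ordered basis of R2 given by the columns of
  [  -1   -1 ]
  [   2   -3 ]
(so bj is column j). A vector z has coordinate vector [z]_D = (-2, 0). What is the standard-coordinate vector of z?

The coordinates say z = -2b1 + 0·b2; adding the scaled basis vectors gives (2, -4).

(2, -4)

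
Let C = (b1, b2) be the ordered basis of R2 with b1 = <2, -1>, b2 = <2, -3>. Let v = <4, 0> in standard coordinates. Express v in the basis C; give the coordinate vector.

We seek scalars with c_1 b1 + c_2 b2 = v; equivalently solve M c = v where the columns of M are b1, b2.
System: 2c_1 + 2c_2 = 4, -c_1 - 3c_2 = 0; solving gives c_1 = 3, c_2 = -1.
Check: 3b1 - b2 = <4, 0>.

<3, -1>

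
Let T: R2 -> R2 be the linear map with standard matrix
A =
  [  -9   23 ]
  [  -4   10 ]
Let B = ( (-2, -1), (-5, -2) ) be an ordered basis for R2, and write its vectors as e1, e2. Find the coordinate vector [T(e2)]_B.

Column 2 of [T]_B is the B-coordinate vector of T(e2).
In standard coordinates T(e2) = A e2 = (-1, 0).
Converting to B: (-1, 0) = -2e1 + e2, so the coordinate vector is (-2, 1).

(-2, 1)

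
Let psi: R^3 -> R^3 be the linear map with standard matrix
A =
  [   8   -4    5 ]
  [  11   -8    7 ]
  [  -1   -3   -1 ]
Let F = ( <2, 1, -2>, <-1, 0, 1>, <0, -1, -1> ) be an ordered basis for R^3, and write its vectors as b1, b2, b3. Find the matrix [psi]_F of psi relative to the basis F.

Let P have columns b1, ..., b3. Then [psi]_F = P^(-1) A P.
Here det P = -1, so P^(-1) is integer; computing A P first and then P^(-1)(A P) gives [[1, -1, -2], [0, 1, -3], [1, 3, -3]].

[[1, -1, -2], [0, 1, -3], [1, 3, -3]]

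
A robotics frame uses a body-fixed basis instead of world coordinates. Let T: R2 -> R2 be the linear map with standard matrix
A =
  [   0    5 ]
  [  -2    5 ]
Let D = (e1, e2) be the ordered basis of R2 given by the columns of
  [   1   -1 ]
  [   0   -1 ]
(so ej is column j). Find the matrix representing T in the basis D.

Let P have columns e1, e2. Then [T]_D = P^(-1) A P.
Here det P = -1, so P^(-1) is integer; computing A P first and then P^(-1)(A P) gives [[2, -2], [2, 3]].

[[2, -2], [2, 3]]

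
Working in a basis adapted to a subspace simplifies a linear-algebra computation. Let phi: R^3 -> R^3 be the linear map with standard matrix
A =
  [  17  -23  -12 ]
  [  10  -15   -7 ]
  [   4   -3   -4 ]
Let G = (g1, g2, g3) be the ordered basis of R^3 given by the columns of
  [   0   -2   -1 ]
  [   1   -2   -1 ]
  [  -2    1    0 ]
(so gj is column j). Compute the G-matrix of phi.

The j-th column of [phi]_G is [phi(gj)]_G.
phi(g1) = A g1 = <1, -1, 5> = -2g1 + g2 - 3g3, so column 1 is <-2, 1, -3>.
Repeating for g2, g3 and assembling the columns gives [[-2, 3, -1], [1, 0, -3], [-3, 0, 0]].

[[-2, 3, -1], [1, 0, -3], [-3, 0, 0]]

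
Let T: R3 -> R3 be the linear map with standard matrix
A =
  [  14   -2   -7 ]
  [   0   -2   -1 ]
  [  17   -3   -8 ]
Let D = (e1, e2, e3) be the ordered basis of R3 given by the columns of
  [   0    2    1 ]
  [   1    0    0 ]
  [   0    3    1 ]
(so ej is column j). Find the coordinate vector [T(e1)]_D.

Compute T(e1) = A e1 = [-2, -2, -3] in standard coordinates.
Then write this in D-coordinates: solve for y in y_1 e1 + ... + y_3 e3 = [-2, -2, -3].
This gives y = [-2, -1, 0], which is column 1 of [T]_D.

[-2, -1, 0]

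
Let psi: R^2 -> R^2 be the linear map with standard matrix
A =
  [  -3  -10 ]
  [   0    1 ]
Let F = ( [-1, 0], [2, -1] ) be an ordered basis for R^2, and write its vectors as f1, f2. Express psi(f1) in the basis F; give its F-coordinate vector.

[-3, 0]

Column 1 of [psi]_F is the F-coordinate vector of psi(f1).
In standard coordinates psi(f1) = A f1 = [3, 0].
Converting to F: [3, 0] = -3f1 + 0·f2, so the coordinate vector is [-3, 0].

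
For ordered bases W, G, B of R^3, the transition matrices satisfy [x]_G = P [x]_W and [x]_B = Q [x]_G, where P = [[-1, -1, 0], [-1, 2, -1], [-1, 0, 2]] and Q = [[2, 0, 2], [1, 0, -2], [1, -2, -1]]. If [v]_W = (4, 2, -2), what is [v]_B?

(-28, 10, -2)

Composing the changes, [v]_B = Q P [v]_W.
Q P = [[-4, -2, 4], [1, -1, -4], [2, -5, 0]]; applying this to (4, 2, -2) gives (-28, 10, -2).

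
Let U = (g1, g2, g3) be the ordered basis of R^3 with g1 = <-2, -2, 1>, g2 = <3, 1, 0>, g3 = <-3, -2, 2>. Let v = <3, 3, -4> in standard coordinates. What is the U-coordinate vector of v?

We seek scalars with c_1 g1 + ... + c_3 g3 = v; equivalently solve M c = v where the columns of M are g1, ..., g3.
Gaussian elimination on [M | v] yields c = (0, -1, -2).
Check: 0·g1 - g2 - 2g3 = <3, 3, -4>.

<0, -1, -2>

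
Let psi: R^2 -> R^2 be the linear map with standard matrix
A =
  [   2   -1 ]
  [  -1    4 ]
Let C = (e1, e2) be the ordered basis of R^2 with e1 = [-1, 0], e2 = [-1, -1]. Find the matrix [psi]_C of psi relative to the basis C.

[[3, -2], [-1, 3]]

The j-th column of [psi]_C is [psi(ej)]_C.
psi(e1) = A e1 = [-2, 1] = 3e1 - e2, so column 1 is [3, -1].
Repeating for e2 and assembling the columns gives [[3, -2], [-1, 3]].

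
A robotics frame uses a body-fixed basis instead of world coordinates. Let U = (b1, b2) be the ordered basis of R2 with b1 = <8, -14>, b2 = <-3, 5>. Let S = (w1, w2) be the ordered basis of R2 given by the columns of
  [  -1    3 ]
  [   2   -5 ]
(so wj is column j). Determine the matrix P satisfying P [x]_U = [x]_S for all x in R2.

Column j of P is [bj]_S, since P maps U-coordinates to S-coordinates.
Expressing b1 in S: b1 = -2w1 + 2w2, so column 1 of P is <-2, 2>.
Doing the same for each bj gives P = [[-2, 0], [2, -1]].

[[-2, 0], [2, -1]]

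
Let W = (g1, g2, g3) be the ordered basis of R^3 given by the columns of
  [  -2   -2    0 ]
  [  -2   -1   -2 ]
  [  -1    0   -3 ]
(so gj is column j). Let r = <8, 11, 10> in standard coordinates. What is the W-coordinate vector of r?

<-1, -3, -3>

Write r = c_1 g1 + ... + c_3 g3 and solve for the c_i.
Gaussian elimination on [M | r] yields c = (-1, -3, -3).
Check: -g1 - 3g2 - 3g3 = <8, 11, 10>.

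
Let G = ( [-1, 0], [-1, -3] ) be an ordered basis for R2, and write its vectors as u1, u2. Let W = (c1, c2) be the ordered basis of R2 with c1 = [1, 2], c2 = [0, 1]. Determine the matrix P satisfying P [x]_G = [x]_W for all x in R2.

Column j of P is [uj]_W, since P maps G-coordinates to W-coordinates.
Expressing u1 in W: u1 = -c1 + 2c2, so column 1 of P is [-1, 2].
Doing the same for each uj gives P = [[-1, -1], [2, -1]].

[[-1, -1], [2, -1]]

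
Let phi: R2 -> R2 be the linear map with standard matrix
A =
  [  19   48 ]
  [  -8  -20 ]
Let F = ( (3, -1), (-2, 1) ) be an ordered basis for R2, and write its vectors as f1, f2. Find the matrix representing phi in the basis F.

[[1, 2], [-3, -2]]

With P the matrix whose columns are f1, f2, [phi]_F = P^(-1) A P.
Column by column: phi(f1) = A f1 = (9, -4); its F-coordinates (1, -3) give column 1.
Continuing for each basis vector yields [phi]_F = [[1, 2], [-3, -2]].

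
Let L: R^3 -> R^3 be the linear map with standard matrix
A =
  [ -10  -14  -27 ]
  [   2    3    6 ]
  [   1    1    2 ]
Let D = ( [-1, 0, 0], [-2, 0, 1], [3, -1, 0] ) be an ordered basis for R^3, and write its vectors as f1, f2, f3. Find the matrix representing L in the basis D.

[[-2, 1, 3], [-1, 0, 2], [2, -2, -3]]

The j-th column of [L]_D is [L(fj)]_D.
L(f1) = A f1 = [10, -2, -1] = -2f1 - f2 + 2f3, so column 1 is [-2, -1, 2].
Repeating for f2, f3 and assembling the columns gives [[-2, 1, 3], [-1, 0, 2], [2, -2, -3]].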